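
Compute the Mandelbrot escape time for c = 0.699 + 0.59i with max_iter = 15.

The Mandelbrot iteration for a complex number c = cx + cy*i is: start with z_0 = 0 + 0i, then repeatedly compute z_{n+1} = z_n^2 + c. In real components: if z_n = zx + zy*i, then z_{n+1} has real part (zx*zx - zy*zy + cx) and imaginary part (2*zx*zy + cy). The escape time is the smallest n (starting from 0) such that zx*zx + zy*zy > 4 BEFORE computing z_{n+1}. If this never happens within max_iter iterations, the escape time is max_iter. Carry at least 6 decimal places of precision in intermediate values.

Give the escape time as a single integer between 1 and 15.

z_0 = 0 + 0i, c = 0.6990 + 0.5900i
Iter 1: z = 0.6990 + 0.5900i, |z|^2 = 0.8367
Iter 2: z = 0.8395 + 1.4148i, |z|^2 = 2.7065
Iter 3: z = -0.5980 + 2.9655i, |z|^2 = 9.1517
Escaped at iteration 3

Answer: 3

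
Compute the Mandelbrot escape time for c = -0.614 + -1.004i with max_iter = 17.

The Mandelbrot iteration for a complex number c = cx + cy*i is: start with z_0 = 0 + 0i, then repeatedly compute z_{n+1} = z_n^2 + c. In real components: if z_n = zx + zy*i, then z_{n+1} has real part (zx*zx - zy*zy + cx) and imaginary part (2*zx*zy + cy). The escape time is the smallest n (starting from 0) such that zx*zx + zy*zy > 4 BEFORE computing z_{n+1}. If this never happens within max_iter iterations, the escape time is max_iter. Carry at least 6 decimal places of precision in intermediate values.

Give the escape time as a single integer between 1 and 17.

Answer: 4

Derivation:
z_0 = 0 + 0i, c = -0.6140 + -1.0040i
Iter 1: z = -0.6140 + -1.0040i, |z|^2 = 1.3850
Iter 2: z = -1.2450 + 0.2289i, |z|^2 = 1.6025
Iter 3: z = 0.8837 + -1.5740i, |z|^2 = 3.2584
Iter 4: z = -2.3106 + -3.7858i, |z|^2 = 19.6712
Escaped at iteration 4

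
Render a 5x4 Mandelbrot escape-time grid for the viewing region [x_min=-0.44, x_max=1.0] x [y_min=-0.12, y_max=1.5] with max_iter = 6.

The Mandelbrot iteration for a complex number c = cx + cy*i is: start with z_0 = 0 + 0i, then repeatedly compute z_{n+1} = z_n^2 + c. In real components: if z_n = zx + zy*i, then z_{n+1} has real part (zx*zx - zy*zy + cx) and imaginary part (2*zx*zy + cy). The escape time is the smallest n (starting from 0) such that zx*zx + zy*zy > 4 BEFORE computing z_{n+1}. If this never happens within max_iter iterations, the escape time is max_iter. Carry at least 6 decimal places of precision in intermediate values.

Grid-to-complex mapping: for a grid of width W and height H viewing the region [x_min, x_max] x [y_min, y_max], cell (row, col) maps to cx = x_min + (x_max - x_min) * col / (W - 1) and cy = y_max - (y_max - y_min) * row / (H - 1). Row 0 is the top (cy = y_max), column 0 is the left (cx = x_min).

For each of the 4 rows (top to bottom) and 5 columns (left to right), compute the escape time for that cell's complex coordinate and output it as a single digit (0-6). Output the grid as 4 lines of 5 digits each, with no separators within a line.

(row=0, col=0): c = -0.4400 + 1.5000i → escape time 2
(row=0, col=1): c = -0.0800 + 1.5000i → escape time 2
(row=0, col=2): c = 0.2800 + 1.5000i → escape time 2
(row=0, col=3): c = 0.6400 + 1.5000i → escape time 2
(row=0, col=4): c = 1.0000 + 1.5000i → escape time 2
(row=1, col=0): c = -0.4400 + 0.9600i → escape time 4
(row=1, col=1): c = -0.0800 + 0.9600i → escape time 6
(row=1, col=2): c = 0.2800 + 0.9600i → escape time 4
(row=1, col=3): c = 0.6400 + 0.9600i → escape time 2
(row=1, col=4): c = 1.0000 + 0.9600i → escape time 2
(row=2, col=0): c = -0.4400 + 0.4200i → escape time 6
(row=2, col=1): c = -0.0800 + 0.4200i → escape time 6
(row=2, col=2): c = 0.2800 + 0.4200i → escape time 6
(row=2, col=3): c = 0.6400 + 0.4200i → escape time 3
(row=2, col=4): c = 1.0000 + 0.4200i → escape time 2
(row=3, col=0): c = -0.4400 + -0.1200i → escape time 6
(row=3, col=1): c = -0.0800 + -0.1200i → escape time 6
(row=3, col=2): c = 0.2800 + -0.1200i → escape time 6
(row=3, col=3): c = 0.6400 + -0.1200i → escape time 4
(row=3, col=4): c = 1.0000 + -0.1200i → escape time 2

Answer: 22222
46422
66632
66642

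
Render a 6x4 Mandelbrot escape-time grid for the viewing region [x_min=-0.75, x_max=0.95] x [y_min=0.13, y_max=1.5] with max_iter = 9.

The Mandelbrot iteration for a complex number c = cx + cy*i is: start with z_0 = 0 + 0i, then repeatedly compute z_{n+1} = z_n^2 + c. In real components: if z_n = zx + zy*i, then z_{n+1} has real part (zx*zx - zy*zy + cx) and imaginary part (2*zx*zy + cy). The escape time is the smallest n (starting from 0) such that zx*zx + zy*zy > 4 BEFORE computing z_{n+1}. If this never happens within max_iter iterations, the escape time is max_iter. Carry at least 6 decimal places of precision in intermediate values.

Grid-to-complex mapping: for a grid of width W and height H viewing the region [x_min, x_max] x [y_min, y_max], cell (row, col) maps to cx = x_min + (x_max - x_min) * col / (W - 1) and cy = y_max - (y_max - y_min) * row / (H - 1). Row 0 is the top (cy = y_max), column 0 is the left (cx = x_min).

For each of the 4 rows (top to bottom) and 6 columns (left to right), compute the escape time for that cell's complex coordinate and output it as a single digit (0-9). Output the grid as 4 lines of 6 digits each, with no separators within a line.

Answer: 222222
346322
699932
999943

Derivation:
(row=0, col=0): c = -0.7500 + 1.5000i → escape time 2
(row=0, col=1): c = -0.4100 + 1.5000i → escape time 2
(row=0, col=2): c = -0.0700 + 1.5000i → escape time 2
(row=0, col=3): c = 0.2700 + 1.5000i → escape time 2
(row=0, col=4): c = 0.6100 + 1.5000i → escape time 2
(row=0, col=5): c = 0.9500 + 1.5000i → escape time 2
(row=1, col=0): c = -0.7500 + 1.0433i → escape time 3
(row=1, col=1): c = -0.4100 + 1.0433i → escape time 4
(row=1, col=2): c = -0.0700 + 1.0433i → escape time 6
(row=1, col=3): c = 0.2700 + 1.0433i → escape time 3
(row=1, col=4): c = 0.6100 + 1.0433i → escape time 2
(row=1, col=5): c = 0.9500 + 1.0433i → escape time 2
(row=2, col=0): c = -0.7500 + 0.5867i → escape time 6
(row=2, col=1): c = -0.4100 + 0.5867i → escape time 9
(row=2, col=2): c = -0.0700 + 0.5867i → escape time 9
(row=2, col=3): c = 0.2700 + 0.5867i → escape time 9
(row=2, col=4): c = 0.6100 + 0.5867i → escape time 3
(row=2, col=5): c = 0.9500 + 0.5867i → escape time 2
(row=3, col=0): c = -0.7500 + 0.1300i → escape time 9
(row=3, col=1): c = -0.4100 + 0.1300i → escape time 9
(row=3, col=2): c = -0.0700 + 0.1300i → escape time 9
(row=3, col=3): c = 0.2700 + 0.1300i → escape time 9
(row=3, col=4): c = 0.6100 + 0.1300i → escape time 4
(row=3, col=5): c = 0.9500 + 0.1300i → escape time 3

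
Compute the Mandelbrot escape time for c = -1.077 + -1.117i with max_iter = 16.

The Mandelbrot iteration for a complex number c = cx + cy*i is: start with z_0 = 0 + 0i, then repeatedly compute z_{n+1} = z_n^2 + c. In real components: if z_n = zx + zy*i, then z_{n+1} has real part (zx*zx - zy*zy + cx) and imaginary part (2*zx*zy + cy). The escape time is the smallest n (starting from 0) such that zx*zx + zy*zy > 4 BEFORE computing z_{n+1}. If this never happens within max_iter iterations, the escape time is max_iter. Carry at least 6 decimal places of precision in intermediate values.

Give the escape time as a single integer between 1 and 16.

Answer: 3

Derivation:
z_0 = 0 + 0i, c = -1.0770 + -1.1170i
Iter 1: z = -1.0770 + -1.1170i, |z|^2 = 2.4076
Iter 2: z = -1.1648 + 1.2890i, |z|^2 = 3.0182
Iter 3: z = -1.3819 + -4.1198i, |z|^2 = 18.8823
Escaped at iteration 3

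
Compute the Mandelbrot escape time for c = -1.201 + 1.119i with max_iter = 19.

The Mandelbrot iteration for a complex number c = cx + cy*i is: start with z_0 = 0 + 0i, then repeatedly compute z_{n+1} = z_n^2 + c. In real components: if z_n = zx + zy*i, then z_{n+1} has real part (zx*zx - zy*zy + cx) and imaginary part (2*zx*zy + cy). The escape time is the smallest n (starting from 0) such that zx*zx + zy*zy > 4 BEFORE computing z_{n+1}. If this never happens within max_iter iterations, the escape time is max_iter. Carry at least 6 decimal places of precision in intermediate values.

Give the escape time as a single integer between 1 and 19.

z_0 = 0 + 0i, c = -1.2010 + 1.1190i
Iter 1: z = -1.2010 + 1.1190i, |z|^2 = 2.6946
Iter 2: z = -1.0108 + -1.5688i, |z|^2 = 3.4829
Iter 3: z = -2.6406 + 4.2904i, |z|^2 = 25.3807
Escaped at iteration 3

Answer: 3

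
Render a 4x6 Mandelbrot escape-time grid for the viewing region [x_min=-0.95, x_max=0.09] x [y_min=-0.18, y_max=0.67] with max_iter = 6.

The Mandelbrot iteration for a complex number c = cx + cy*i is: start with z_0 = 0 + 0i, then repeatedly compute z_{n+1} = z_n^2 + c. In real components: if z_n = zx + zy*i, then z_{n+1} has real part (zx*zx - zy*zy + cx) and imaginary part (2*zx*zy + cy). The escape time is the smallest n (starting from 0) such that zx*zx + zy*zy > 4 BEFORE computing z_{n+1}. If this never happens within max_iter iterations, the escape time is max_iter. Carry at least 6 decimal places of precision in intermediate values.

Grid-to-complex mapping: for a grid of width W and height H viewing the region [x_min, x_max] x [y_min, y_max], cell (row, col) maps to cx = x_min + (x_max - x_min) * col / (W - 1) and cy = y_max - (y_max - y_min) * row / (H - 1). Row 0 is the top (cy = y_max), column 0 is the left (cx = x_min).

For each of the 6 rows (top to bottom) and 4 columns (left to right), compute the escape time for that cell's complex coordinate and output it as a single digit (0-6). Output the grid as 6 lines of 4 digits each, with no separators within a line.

(row=0, col=0): c = -0.9500 + 0.6700i → escape time 4
(row=0, col=1): c = -0.6033 + 0.6700i → escape time 6
(row=0, col=2): c = -0.2567 + 0.6700i → escape time 6
(row=0, col=3): c = 0.0900 + 0.6700i → escape time 6
(row=1, col=0): c = -0.9500 + 0.5000i → escape time 5
(row=1, col=1): c = -0.6033 + 0.5000i → escape time 6
(row=1, col=2): c = -0.2567 + 0.5000i → escape time 6
(row=1, col=3): c = 0.0900 + 0.5000i → escape time 6
(row=2, col=0): c = -0.9500 + 0.3300i → escape time 6
(row=2, col=1): c = -0.6033 + 0.3300i → escape time 6
(row=2, col=2): c = -0.2567 + 0.3300i → escape time 6
(row=2, col=3): c = 0.0900 + 0.3300i → escape time 6
(row=3, col=0): c = -0.9500 + 0.1600i → escape time 6
(row=3, col=1): c = -0.6033 + 0.1600i → escape time 6
(row=3, col=2): c = -0.2567 + 0.1600i → escape time 6
(row=3, col=3): c = 0.0900 + 0.1600i → escape time 6
(row=4, col=0): c = -0.9500 + -0.0100i → escape time 6
(row=4, col=1): c = -0.6033 + -0.0100i → escape time 6
(row=4, col=2): c = -0.2567 + -0.0100i → escape time 6
(row=4, col=3): c = 0.0900 + -0.0100i → escape time 6
(row=5, col=0): c = -0.9500 + -0.1800i → escape time 6
(row=5, col=1): c = -0.6033 + -0.1800i → escape time 6
(row=5, col=2): c = -0.2567 + -0.1800i → escape time 6
(row=5, col=3): c = 0.0900 + -0.1800i → escape time 6

Answer: 4666
5666
6666
6666
6666
6666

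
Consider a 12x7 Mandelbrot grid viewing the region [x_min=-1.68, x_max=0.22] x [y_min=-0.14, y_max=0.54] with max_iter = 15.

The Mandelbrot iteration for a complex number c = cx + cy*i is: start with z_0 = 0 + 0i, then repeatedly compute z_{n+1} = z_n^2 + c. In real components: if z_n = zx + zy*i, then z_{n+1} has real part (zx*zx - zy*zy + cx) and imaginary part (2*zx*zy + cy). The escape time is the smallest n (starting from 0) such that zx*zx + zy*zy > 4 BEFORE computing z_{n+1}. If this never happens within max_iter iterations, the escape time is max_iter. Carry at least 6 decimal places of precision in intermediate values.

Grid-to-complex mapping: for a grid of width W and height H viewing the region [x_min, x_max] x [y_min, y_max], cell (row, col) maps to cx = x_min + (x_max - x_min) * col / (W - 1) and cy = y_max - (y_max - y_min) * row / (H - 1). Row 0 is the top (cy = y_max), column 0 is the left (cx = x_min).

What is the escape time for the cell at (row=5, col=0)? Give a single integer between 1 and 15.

z_0 = 0 + 0i, c = -1.6800 + -0.0267i
Iter 1: z = -1.6800 + -0.0267i, |z|^2 = 2.8231
Iter 2: z = 1.1417 + 0.0629i, |z|^2 = 1.3074
Iter 3: z = -0.3805 + 0.1170i, |z|^2 = 0.1585
Iter 4: z = -1.5489 + -0.1157i, |z|^2 = 2.4125
Iter 5: z = 0.7057 + 0.3318i, |z|^2 = 0.6082
Iter 6: z = -1.2921 + 0.4417i, |z|^2 = 1.8646
Iter 7: z = -0.2057 + -1.1681i, |z|^2 = 1.4069
Iter 8: z = -3.0022 + 0.4539i, |z|^2 = 9.2195
Escaped at iteration 8

Answer: 8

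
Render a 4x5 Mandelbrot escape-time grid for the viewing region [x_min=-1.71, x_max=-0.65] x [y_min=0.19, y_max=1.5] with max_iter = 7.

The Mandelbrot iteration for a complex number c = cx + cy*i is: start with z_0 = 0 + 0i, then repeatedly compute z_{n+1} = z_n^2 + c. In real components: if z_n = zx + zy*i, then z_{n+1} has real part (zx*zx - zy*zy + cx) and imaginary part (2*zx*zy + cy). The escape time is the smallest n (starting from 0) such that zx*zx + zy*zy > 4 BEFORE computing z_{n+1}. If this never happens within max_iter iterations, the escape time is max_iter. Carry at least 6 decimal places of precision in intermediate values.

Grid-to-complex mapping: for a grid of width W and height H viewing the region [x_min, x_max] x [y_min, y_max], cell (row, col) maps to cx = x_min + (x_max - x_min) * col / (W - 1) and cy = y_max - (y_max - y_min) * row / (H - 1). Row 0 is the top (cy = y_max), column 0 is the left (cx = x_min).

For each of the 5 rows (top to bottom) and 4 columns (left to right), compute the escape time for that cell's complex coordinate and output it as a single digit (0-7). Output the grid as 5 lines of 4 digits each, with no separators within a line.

Answer: 1122
1233
2334
3357
4777

Derivation:
(row=0, col=0): c = -1.7100 + 1.5000i → escape time 1
(row=0, col=1): c = -1.3567 + 1.5000i → escape time 1
(row=0, col=2): c = -1.0033 + 1.5000i → escape time 2
(row=0, col=3): c = -0.6500 + 1.5000i → escape time 2
(row=1, col=0): c = -1.7100 + 1.1725i → escape time 1
(row=1, col=1): c = -1.3567 + 1.1725i → escape time 2
(row=1, col=2): c = -1.0033 + 1.1725i → escape time 3
(row=1, col=3): c = -0.6500 + 1.1725i → escape time 3
(row=2, col=0): c = -1.7100 + 0.8450i → escape time 2
(row=2, col=1): c = -1.3567 + 0.8450i → escape time 3
(row=2, col=2): c = -1.0033 + 0.8450i → escape time 3
(row=2, col=3): c = -0.6500 + 0.8450i → escape time 4
(row=3, col=0): c = -1.7100 + 0.5175i → escape time 3
(row=3, col=1): c = -1.3567 + 0.5175i → escape time 3
(row=3, col=2): c = -1.0033 + 0.5175i → escape time 5
(row=3, col=3): c = -0.6500 + 0.5175i → escape time 7
(row=4, col=0): c = -1.7100 + 0.1900i → escape time 4
(row=4, col=1): c = -1.3567 + 0.1900i → escape time 7
(row=4, col=2): c = -1.0033 + 0.1900i → escape time 7
(row=4, col=3): c = -0.6500 + 0.1900i → escape time 7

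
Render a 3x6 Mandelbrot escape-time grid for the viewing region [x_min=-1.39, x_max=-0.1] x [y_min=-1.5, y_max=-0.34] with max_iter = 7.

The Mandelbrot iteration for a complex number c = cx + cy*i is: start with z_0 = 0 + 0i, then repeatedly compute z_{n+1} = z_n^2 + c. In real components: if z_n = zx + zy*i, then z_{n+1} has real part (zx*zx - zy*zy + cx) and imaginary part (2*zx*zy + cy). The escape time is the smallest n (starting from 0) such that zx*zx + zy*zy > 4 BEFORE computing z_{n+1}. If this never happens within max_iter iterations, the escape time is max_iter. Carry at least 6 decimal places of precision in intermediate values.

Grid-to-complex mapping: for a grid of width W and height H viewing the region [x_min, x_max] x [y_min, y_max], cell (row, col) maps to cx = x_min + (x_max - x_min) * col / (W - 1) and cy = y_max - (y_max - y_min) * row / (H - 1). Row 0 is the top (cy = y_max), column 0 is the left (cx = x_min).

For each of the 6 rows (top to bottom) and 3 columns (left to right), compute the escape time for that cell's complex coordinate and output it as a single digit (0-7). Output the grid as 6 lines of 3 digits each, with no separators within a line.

(row=0, col=0): c = -1.3900 + -0.3400i → escape time 5
(row=0, col=1): c = -0.7450 + -0.3400i → escape time 7
(row=0, col=2): c = -0.1000 + -0.3400i → escape time 7
(row=1, col=0): c = -1.3900 + -0.5720i → escape time 3
(row=1, col=1): c = -0.7450 + -0.5720i → escape time 6
(row=1, col=2): c = -0.1000 + -0.5720i → escape time 7
(row=2, col=0): c = -1.3900 + -0.8040i → escape time 3
(row=2, col=1): c = -0.7450 + -0.8040i → escape time 4
(row=2, col=2): c = -0.1000 + -0.8040i → escape time 7
(row=3, col=0): c = -1.3900 + -1.0360i → escape time 3
(row=3, col=1): c = -0.7450 + -1.0360i → escape time 3
(row=3, col=2): c = -0.1000 + -1.0360i → escape time 7
(row=4, col=0): c = -1.3900 + -1.2680i → escape time 2
(row=4, col=1): c = -0.7450 + -1.2680i → escape time 3
(row=4, col=2): c = -0.1000 + -1.2680i → escape time 3
(row=5, col=0): c = -1.3900 + -1.5000i → escape time 1
(row=5, col=1): c = -0.7450 + -1.5000i → escape time 2
(row=5, col=2): c = -0.1000 + -1.5000i → escape time 2

Answer: 577
367
347
337
233
122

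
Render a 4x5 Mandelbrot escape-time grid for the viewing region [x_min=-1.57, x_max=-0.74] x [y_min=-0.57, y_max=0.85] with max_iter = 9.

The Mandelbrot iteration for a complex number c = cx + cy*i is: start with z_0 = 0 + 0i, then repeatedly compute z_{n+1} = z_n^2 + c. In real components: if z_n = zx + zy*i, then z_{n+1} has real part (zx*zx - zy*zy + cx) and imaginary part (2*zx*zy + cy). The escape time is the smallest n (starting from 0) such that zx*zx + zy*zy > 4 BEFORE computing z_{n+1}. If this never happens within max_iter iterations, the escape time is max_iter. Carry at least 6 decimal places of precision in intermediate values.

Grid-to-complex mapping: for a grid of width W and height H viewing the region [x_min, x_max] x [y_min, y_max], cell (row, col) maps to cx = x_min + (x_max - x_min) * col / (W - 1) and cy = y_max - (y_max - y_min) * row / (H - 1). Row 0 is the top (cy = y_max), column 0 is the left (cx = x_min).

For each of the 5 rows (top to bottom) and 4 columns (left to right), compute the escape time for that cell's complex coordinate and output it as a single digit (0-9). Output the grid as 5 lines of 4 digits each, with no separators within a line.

(row=0, col=0): c = -1.5700 + 0.8500i → escape time 3
(row=0, col=1): c = -1.2933 + 0.8500i → escape time 3
(row=0, col=2): c = -1.0167 + 0.8500i → escape time 3
(row=0, col=3): c = -0.7400 + 0.8500i → escape time 4
(row=1, col=0): c = -1.5700 + 0.4950i → escape time 3
(row=1, col=1): c = -1.2933 + 0.4950i → escape time 4
(row=1, col=2): c = -1.0167 + 0.4950i → escape time 5
(row=1, col=3): c = -0.7400 + 0.4950i → escape time 7
(row=2, col=0): c = -1.5700 + 0.1400i → escape time 6
(row=2, col=1): c = -1.2933 + 0.1400i → escape time 9
(row=2, col=2): c = -1.0167 + 0.1400i → escape time 9
(row=2, col=3): c = -0.7400 + 0.1400i → escape time 9
(row=3, col=0): c = -1.5700 + -0.2150i → escape time 5
(row=3, col=1): c = -1.2933 + -0.2150i → escape time 8
(row=3, col=2): c = -1.0167 + -0.2150i → escape time 9
(row=3, col=3): c = -0.7400 + -0.2150i → escape time 9
(row=4, col=0): c = -1.5700 + -0.5700i → escape time 3
(row=4, col=1): c = -1.2933 + -0.5700i → escape time 3
(row=4, col=2): c = -1.0167 + -0.5700i → escape time 5
(row=4, col=3): c = -0.7400 + -0.5700i → escape time 6

Answer: 3334
3457
6999
5899
3356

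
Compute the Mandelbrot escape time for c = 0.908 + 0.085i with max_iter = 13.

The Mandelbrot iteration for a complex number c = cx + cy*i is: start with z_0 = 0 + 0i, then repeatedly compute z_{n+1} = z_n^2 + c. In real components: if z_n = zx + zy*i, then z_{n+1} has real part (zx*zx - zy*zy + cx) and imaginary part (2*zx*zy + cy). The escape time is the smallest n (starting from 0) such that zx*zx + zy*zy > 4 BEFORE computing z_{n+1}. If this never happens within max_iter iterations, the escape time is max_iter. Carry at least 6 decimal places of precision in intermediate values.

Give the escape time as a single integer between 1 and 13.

z_0 = 0 + 0i, c = 0.9080 + 0.0850i
Iter 1: z = 0.9080 + 0.0850i, |z|^2 = 0.8317
Iter 2: z = 1.7252 + 0.2394i, |z|^2 = 3.0337
Iter 3: z = 3.8272 + 0.9109i, |z|^2 = 15.4769
Escaped at iteration 3

Answer: 3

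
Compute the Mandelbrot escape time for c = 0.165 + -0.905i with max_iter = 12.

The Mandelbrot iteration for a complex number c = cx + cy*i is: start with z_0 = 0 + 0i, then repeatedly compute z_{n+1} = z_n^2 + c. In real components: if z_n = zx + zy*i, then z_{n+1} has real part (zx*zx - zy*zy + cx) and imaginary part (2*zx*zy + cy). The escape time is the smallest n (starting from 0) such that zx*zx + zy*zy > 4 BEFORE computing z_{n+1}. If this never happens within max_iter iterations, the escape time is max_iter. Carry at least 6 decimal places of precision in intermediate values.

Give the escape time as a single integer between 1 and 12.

z_0 = 0 + 0i, c = 0.1650 + -0.9050i
Iter 1: z = 0.1650 + -0.9050i, |z|^2 = 0.8463
Iter 2: z = -0.6268 + -1.2037i, |z|^2 = 1.8417
Iter 3: z = -0.8909 + 0.6039i, |z|^2 = 1.1584
Iter 4: z = 0.5940 + -1.9810i, |z|^2 = 4.2773
Escaped at iteration 4

Answer: 4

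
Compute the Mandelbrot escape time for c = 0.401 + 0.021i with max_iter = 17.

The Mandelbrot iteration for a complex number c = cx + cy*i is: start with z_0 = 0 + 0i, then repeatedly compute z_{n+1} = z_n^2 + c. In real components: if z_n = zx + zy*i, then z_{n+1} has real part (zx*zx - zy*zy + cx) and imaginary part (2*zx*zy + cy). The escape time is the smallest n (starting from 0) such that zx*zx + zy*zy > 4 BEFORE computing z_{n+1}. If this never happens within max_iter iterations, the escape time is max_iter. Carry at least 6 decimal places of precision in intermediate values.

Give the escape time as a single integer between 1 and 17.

Answer: 7

Derivation:
z_0 = 0 + 0i, c = 0.4010 + 0.0210i
Iter 1: z = 0.4010 + 0.0210i, |z|^2 = 0.1612
Iter 2: z = 0.5614 + 0.0378i, |z|^2 = 0.3166
Iter 3: z = 0.7147 + 0.0635i, |z|^2 = 0.5148
Iter 4: z = 0.9078 + 0.1117i, |z|^2 = 0.8365
Iter 5: z = 1.2125 + 0.2239i, |z|^2 = 1.5204
Iter 6: z = 1.8211 + 0.5639i, |z|^2 = 3.6345
Iter 7: z = 3.3995 + 2.0749i, |z|^2 = 15.8616
Escaped at iteration 7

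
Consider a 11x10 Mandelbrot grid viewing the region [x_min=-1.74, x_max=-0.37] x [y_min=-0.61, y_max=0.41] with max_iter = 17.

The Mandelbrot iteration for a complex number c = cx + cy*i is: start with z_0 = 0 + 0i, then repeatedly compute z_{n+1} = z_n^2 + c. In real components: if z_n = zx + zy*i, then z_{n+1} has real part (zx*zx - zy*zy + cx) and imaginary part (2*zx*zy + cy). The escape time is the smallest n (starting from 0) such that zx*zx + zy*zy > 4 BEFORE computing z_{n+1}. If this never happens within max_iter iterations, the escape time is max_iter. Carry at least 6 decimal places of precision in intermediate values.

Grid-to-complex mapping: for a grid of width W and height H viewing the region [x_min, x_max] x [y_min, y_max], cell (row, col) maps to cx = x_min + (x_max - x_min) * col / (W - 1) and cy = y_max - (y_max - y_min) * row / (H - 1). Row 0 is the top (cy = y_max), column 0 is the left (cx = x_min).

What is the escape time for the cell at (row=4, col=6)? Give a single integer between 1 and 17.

Answer: 17

Derivation:
z_0 = 0 + 0i, c = -0.9180 + -0.0433i
Iter 1: z = -0.9180 + -0.0433i, |z|^2 = 0.8446
Iter 2: z = -0.0772 + 0.0362i, |z|^2 = 0.0073
Iter 3: z = -0.9134 + -0.0489i, |z|^2 = 0.8366
Iter 4: z = -0.0862 + 0.0460i, |z|^2 = 0.0095
Iter 5: z = -0.9127 + -0.0513i, |z|^2 = 0.8356
Iter 6: z = -0.0876 + 0.0502i, |z|^2 = 0.0102
Iter 7: z = -0.9128 + -0.0521i, |z|^2 = 0.8360
Iter 8: z = -0.0874 + 0.0519i, |z|^2 = 0.0103
Iter 9: z = -0.9130 + -0.0524i, |z|^2 = 0.8364
Iter 10: z = -0.0871 + 0.0524i, |z|^2 = 0.0103
Iter 11: z = -0.9132 + -0.0525i, |z|^2 = 0.8366
Iter 12: z = -0.0869 + 0.0525i, |z|^2 = 0.0103
Iter 13: z = -0.9132 + -0.0525i, |z|^2 = 0.8367
Iter 14: z = -0.0868 + 0.0525i, |z|^2 = 0.0103
Iter 15: z = -0.9132 + -0.0524i, |z|^2 = 0.8367
Iter 16: z = -0.0868 + 0.0524i, |z|^2 = 0.0103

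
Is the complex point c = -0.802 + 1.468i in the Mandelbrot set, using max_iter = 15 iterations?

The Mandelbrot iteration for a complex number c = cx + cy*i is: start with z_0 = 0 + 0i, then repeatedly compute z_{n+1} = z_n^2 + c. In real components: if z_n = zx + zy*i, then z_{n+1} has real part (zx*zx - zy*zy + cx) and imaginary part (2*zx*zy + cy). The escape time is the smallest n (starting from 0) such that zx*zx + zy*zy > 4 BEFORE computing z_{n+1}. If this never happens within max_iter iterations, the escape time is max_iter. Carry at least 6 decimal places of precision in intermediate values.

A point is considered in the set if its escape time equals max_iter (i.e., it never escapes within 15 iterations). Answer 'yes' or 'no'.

z_0 = 0 + 0i, c = -0.8020 + 1.4680i
Iter 1: z = -0.8020 + 1.4680i, |z|^2 = 2.7982
Iter 2: z = -2.3138 + -0.8867i, |z|^2 = 6.1400
Escaped at iteration 2

Answer: no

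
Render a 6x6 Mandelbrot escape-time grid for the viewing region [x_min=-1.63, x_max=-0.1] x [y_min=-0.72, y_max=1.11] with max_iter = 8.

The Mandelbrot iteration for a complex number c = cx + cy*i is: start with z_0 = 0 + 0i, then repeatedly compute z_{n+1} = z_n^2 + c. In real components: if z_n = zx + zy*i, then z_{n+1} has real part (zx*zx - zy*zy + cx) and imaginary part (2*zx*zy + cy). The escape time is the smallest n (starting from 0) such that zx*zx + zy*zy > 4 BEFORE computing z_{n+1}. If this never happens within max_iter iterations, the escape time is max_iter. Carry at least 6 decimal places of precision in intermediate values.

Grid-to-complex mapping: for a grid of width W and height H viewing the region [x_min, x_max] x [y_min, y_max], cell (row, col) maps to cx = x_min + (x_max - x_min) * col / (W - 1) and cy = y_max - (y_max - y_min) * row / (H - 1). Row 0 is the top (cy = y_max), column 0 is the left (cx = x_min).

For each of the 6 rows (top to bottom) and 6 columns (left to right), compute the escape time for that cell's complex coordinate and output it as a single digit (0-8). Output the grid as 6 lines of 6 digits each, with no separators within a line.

Answer: 233345
333478
468888
888888
468888
334578

Derivation:
(row=0, col=0): c = -1.6300 + 1.1100i → escape time 2
(row=0, col=1): c = -1.3240 + 1.1100i → escape time 3
(row=0, col=2): c = -1.0180 + 1.1100i → escape time 3
(row=0, col=3): c = -0.7120 + 1.1100i → escape time 3
(row=0, col=4): c = -0.4060 + 1.1100i → escape time 4
(row=0, col=5): c = -0.1000 + 1.1100i → escape time 5
(row=1, col=0): c = -1.6300 + 0.7440i → escape time 3
(row=1, col=1): c = -1.3240 + 0.7440i → escape time 3
(row=1, col=2): c = -1.0180 + 0.7440i → escape time 3
(row=1, col=3): c = -0.7120 + 0.7440i → escape time 4
(row=1, col=4): c = -0.4060 + 0.7440i → escape time 7
(row=1, col=5): c = -0.1000 + 0.7440i → escape time 8
(row=2, col=0): c = -1.6300 + 0.3780i → escape time 4
(row=2, col=1): c = -1.3240 + 0.3780i → escape time 6
(row=2, col=2): c = -1.0180 + 0.3780i → escape time 8
(row=2, col=3): c = -0.7120 + 0.3780i → escape time 8
(row=2, col=4): c = -0.4060 + 0.3780i → escape time 8
(row=2, col=5): c = -0.1000 + 0.3780i → escape time 8
(row=3, col=0): c = -1.6300 + 0.0120i → escape time 8
(row=3, col=1): c = -1.3240 + 0.0120i → escape time 8
(row=3, col=2): c = -1.0180 + 0.0120i → escape time 8
(row=3, col=3): c = -0.7120 + 0.0120i → escape time 8
(row=3, col=4): c = -0.4060 + 0.0120i → escape time 8
(row=3, col=5): c = -0.1000 + 0.0120i → escape time 8
(row=4, col=0): c = -1.6300 + -0.3540i → escape time 4
(row=4, col=1): c = -1.3240 + -0.3540i → escape time 6
(row=4, col=2): c = -1.0180 + -0.3540i → escape time 8
(row=4, col=3): c = -0.7120 + -0.3540i → escape time 8
(row=4, col=4): c = -0.4060 + -0.3540i → escape time 8
(row=4, col=5): c = -0.1000 + -0.3540i → escape time 8
(row=5, col=0): c = -1.6300 + -0.7200i → escape time 3
(row=5, col=1): c = -1.3240 + -0.7200i → escape time 3
(row=5, col=2): c = -1.0180 + -0.7200i → escape time 4
(row=5, col=3): c = -0.7120 + -0.7200i → escape time 5
(row=5, col=4): c = -0.4060 + -0.7200i → escape time 7
(row=5, col=5): c = -0.1000 + -0.7200i → escape time 8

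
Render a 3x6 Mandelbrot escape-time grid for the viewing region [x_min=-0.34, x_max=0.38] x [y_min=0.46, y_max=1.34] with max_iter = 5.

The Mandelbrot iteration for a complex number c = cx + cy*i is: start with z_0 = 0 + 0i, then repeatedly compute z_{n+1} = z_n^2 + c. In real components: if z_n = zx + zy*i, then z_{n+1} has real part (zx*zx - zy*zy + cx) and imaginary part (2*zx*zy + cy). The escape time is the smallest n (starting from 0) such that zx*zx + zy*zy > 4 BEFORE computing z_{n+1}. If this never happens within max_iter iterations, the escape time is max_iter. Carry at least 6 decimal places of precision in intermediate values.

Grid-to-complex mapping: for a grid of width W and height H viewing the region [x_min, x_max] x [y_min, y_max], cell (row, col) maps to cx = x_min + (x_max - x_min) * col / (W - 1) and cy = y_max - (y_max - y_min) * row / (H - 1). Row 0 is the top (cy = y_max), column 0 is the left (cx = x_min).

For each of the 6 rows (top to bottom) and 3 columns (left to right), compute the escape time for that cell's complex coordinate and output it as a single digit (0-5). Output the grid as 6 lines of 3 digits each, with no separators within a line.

Answer: 222
332
553
554
555
555

Derivation:
(row=0, col=0): c = -0.3400 + 1.3400i → escape time 2
(row=0, col=1): c = 0.0200 + 1.3400i → escape time 2
(row=0, col=2): c = 0.3800 + 1.3400i → escape time 2
(row=1, col=0): c = -0.3400 + 1.1640i → escape time 3
(row=1, col=1): c = 0.0200 + 1.1640i → escape time 3
(row=1, col=2): c = 0.3800 + 1.1640i → escape time 2
(row=2, col=0): c = -0.3400 + 0.9880i → escape time 5
(row=2, col=1): c = 0.0200 + 0.9880i → escape time 5
(row=2, col=2): c = 0.3800 + 0.9880i → escape time 3
(row=3, col=0): c = -0.3400 + 0.8120i → escape time 5
(row=3, col=1): c = 0.0200 + 0.8120i → escape time 5
(row=3, col=2): c = 0.3800 + 0.8120i → escape time 4
(row=4, col=0): c = -0.3400 + 0.6360i → escape time 5
(row=4, col=1): c = 0.0200 + 0.6360i → escape time 5
(row=4, col=2): c = 0.3800 + 0.6360i → escape time 5
(row=5, col=0): c = -0.3400 + 0.4600i → escape time 5
(row=5, col=1): c = 0.0200 + 0.4600i → escape time 5
(row=5, col=2): c = 0.3800 + 0.4600i → escape time 5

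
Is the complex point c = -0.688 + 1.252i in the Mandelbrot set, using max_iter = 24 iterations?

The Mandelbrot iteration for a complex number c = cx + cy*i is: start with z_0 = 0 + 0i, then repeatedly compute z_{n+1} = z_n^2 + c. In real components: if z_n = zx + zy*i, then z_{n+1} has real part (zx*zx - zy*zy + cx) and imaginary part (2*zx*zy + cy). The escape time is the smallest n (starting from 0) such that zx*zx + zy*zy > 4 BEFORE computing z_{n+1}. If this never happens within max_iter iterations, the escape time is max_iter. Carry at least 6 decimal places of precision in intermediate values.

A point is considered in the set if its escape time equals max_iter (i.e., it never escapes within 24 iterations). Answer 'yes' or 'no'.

Answer: no

Derivation:
z_0 = 0 + 0i, c = -0.6880 + 1.2520i
Iter 1: z = -0.6880 + 1.2520i, |z|^2 = 2.0408
Iter 2: z = -1.7822 + -0.4708i, |z|^2 = 3.3977
Iter 3: z = 2.2665 + 2.9299i, |z|^2 = 13.7213
Escaped at iteration 3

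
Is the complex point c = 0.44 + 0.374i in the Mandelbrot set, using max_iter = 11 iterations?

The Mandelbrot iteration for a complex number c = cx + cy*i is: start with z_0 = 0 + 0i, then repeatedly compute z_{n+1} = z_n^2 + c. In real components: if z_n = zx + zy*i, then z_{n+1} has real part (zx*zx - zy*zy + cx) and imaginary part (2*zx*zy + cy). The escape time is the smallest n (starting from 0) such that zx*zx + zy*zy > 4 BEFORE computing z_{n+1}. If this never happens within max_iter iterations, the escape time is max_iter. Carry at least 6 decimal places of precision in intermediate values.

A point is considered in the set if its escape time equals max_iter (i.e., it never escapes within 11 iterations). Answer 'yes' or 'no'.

Answer: yes

Derivation:
z_0 = 0 + 0i, c = 0.4400 + 0.3740i
Iter 1: z = 0.4400 + 0.3740i, |z|^2 = 0.3335
Iter 2: z = 0.4937 + 0.7031i, |z|^2 = 0.7381
Iter 3: z = 0.1894 + 1.0683i, |z|^2 = 1.1771
Iter 4: z = -0.6654 + 0.7786i, |z|^2 = 1.0490
Iter 5: z = 0.2765 + -0.6622i, |z|^2 = 0.5149
Iter 6: z = 0.0779 + 0.0079i, |z|^2 = 0.0061
Iter 7: z = 0.4460 + 0.3752i, |z|^2 = 0.3397
Iter 8: z = 0.4981 + 0.7087i, |z|^2 = 0.7504
Iter 9: z = 0.1859 + 1.0801i, |z|^2 = 1.2011
Iter 10: z = -0.6920 + 0.7755i, |z|^2 = 1.0802
Did not escape in 11 iterations → in set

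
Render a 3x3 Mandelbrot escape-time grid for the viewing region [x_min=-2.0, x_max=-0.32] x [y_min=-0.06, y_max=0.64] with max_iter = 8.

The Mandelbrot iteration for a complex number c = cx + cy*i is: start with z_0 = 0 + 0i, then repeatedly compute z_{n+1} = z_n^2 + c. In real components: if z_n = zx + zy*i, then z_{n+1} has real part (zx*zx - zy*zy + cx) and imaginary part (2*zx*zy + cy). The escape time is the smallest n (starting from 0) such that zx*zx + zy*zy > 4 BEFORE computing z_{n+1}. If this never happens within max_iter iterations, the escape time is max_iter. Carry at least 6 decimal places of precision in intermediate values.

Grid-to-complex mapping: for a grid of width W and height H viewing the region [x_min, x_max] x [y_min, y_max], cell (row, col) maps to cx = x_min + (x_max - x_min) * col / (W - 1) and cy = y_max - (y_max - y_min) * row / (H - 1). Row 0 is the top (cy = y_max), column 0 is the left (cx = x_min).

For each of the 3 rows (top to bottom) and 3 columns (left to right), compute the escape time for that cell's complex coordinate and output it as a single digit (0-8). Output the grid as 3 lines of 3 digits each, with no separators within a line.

Answer: 138
188
188

Derivation:
(row=0, col=0): c = -2.0000 + 0.6400i → escape time 1
(row=0, col=1): c = -1.1600 + 0.6400i → escape time 3
(row=0, col=2): c = -0.3200 + 0.6400i → escape time 8
(row=1, col=0): c = -2.0000 + 0.2900i → escape time 1
(row=1, col=1): c = -1.1600 + 0.2900i → escape time 8
(row=1, col=2): c = -0.3200 + 0.2900i → escape time 8
(row=2, col=0): c = -2.0000 + -0.0600i → escape time 1
(row=2, col=1): c = -1.1600 + -0.0600i → escape time 8
(row=2, col=2): c = -0.3200 + -0.0600i → escape time 8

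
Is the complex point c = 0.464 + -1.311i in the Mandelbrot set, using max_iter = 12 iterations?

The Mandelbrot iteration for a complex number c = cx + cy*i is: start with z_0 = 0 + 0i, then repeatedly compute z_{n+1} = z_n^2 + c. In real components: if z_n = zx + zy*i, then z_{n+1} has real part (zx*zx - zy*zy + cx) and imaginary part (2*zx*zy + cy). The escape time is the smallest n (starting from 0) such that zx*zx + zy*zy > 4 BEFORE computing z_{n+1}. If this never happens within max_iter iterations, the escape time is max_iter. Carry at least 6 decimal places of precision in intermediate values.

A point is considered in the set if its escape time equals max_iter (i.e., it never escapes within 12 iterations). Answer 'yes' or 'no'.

Answer: no

Derivation:
z_0 = 0 + 0i, c = 0.4640 + -1.3110i
Iter 1: z = 0.4640 + -1.3110i, |z|^2 = 1.9340
Iter 2: z = -1.0394 + -2.5276i, |z|^2 = 7.4692
Escaped at iteration 2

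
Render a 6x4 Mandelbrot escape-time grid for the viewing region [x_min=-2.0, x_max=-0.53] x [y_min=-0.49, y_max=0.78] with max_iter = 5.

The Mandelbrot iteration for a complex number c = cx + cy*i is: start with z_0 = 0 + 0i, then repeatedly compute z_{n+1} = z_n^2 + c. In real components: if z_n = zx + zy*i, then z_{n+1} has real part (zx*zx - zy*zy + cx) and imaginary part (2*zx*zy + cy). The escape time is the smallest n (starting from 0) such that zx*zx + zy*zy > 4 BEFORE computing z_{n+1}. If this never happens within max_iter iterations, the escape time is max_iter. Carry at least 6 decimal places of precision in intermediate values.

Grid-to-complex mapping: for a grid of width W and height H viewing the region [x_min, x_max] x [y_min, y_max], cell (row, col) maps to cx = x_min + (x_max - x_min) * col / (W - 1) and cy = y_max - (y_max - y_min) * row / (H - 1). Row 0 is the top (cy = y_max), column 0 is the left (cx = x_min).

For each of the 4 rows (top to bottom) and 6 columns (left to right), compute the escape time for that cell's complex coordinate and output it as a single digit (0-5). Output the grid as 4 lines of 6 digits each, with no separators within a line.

(row=0, col=0): c = -2.0000 + 0.7800i → escape time 1
(row=0, col=1): c = -1.7060 + 0.7800i → escape time 3
(row=0, col=2): c = -1.4120 + 0.7800i → escape time 3
(row=0, col=3): c = -1.1180 + 0.7800i → escape time 3
(row=0, col=4): c = -0.8240 + 0.7800i → escape time 4
(row=0, col=5): c = -0.5300 + 0.7800i → escape time 5
(row=1, col=0): c = -2.0000 + 0.3567i → escape time 1
(row=1, col=1): c = -1.7060 + 0.3567i → escape time 4
(row=1, col=2): c = -1.4120 + 0.3567i → escape time 5
(row=1, col=3): c = -1.1180 + 0.3567i → escape time 5
(row=1, col=4): c = -0.8240 + 0.3567i → escape time 5
(row=1, col=5): c = -0.5300 + 0.3567i → escape time 5
(row=2, col=0): c = -2.0000 + -0.0667i → escape time 1
(row=2, col=1): c = -1.7060 + -0.0667i → escape time 5
(row=2, col=2): c = -1.4120 + -0.0667i → escape time 5
(row=2, col=3): c = -1.1180 + -0.0667i → escape time 5
(row=2, col=4): c = -0.8240 + -0.0667i → escape time 5
(row=2, col=5): c = -0.5300 + -0.0667i → escape time 5
(row=3, col=0): c = -2.0000 + -0.4900i → escape time 1
(row=3, col=1): c = -1.7060 + -0.4900i → escape time 3
(row=3, col=2): c = -1.4120 + -0.4900i → escape time 3
(row=3, col=3): c = -1.1180 + -0.4900i → escape time 5
(row=3, col=4): c = -0.8240 + -0.4900i → escape time 5
(row=3, col=5): c = -0.5300 + -0.4900i → escape time 5

Answer: 133345
145555
155555
133555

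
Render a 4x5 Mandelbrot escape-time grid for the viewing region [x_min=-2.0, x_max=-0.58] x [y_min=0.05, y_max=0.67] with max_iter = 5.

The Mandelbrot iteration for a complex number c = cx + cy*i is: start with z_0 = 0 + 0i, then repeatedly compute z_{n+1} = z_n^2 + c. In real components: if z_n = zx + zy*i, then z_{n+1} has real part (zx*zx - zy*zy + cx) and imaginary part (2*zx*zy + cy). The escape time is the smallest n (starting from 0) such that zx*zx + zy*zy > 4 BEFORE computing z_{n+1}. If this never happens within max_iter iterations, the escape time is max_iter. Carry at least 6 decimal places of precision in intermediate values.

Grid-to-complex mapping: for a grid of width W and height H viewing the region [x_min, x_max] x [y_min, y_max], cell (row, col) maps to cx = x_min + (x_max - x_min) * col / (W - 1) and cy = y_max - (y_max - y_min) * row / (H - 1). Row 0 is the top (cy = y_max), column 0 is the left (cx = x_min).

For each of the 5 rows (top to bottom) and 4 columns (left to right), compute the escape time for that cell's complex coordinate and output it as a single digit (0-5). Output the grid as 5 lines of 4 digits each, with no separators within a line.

(row=0, col=0): c = -2.0000 + 0.6700i → escape time 1
(row=0, col=1): c = -1.5267 + 0.6700i → escape time 3
(row=0, col=2): c = -1.0533 + 0.6700i → escape time 4
(row=0, col=3): c = -0.5800 + 0.6700i → escape time 5
(row=1, col=0): c = -2.0000 + 0.5150i → escape time 1
(row=1, col=1): c = -1.5267 + 0.5150i → escape time 3
(row=1, col=2): c = -1.0533 + 0.5150i → escape time 5
(row=1, col=3): c = -0.5800 + 0.5150i → escape time 5
(row=2, col=0): c = -2.0000 + 0.3600i → escape time 1
(row=2, col=1): c = -1.5267 + 0.3600i → escape time 4
(row=2, col=2): c = -1.0533 + 0.3600i → escape time 5
(row=2, col=3): c = -0.5800 + 0.3600i → escape time 5
(row=3, col=0): c = -2.0000 + 0.2050i → escape time 1
(row=3, col=1): c = -1.5267 + 0.2050i → escape time 5
(row=3, col=2): c = -1.0533 + 0.2050i → escape time 5
(row=3, col=3): c = -0.5800 + 0.2050i → escape time 5
(row=4, col=0): c = -2.0000 + 0.0500i → escape time 1
(row=4, col=1): c = -1.5267 + 0.0500i → escape time 5
(row=4, col=2): c = -1.0533 + 0.0500i → escape time 5
(row=4, col=3): c = -0.5800 + 0.0500i → escape time 5

Answer: 1345
1355
1455
1555
1555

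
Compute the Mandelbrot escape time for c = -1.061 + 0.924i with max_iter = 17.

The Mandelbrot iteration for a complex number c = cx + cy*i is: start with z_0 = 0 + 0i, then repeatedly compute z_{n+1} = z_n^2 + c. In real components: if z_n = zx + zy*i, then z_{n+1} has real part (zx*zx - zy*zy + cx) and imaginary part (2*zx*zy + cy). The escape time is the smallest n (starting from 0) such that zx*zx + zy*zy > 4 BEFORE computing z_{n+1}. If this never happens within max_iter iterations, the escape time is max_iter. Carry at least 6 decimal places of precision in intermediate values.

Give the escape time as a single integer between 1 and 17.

z_0 = 0 + 0i, c = -1.0610 + 0.9240i
Iter 1: z = -1.0610 + 0.9240i, |z|^2 = 1.9795
Iter 2: z = -0.7891 + -1.0367i, |z|^2 = 1.6974
Iter 3: z = -1.5132 + 2.5601i, |z|^2 = 8.8437
Escaped at iteration 3

Answer: 3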